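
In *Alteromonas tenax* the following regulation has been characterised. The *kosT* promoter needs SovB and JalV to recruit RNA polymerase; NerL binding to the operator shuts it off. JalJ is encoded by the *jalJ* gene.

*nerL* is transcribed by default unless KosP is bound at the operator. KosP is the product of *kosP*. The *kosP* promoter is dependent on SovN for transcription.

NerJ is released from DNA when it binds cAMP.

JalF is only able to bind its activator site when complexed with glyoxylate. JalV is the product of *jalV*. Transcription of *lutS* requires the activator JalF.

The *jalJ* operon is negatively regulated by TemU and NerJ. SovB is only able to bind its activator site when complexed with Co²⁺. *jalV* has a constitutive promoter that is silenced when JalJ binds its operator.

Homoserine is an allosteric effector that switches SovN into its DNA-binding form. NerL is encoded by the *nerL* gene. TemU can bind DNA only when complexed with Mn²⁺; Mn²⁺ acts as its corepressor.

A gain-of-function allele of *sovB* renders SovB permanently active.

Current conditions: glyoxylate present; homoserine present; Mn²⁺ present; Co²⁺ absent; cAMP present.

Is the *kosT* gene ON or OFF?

SovB is constitutively active in this strain.
Homoserine is present, so SovN is active.
No repressor is bound and SovN is active, so *kosP* is transcribed.
So KosP is produced and active.
With repressor KosP bound, *nerL* is not transcribed.
So NerL is not produced.
Mn²⁺ is present, so TemU is active.
cAMP is present, so NerJ is inactive.
With repressor TemU bound, *jalJ* is not transcribed.
So JalJ is not produced.
With no repressor bound, *jalV* is transcribed.
So JalV is produced and active.
No repressor is bound and SovB and JalV are active, so *kosT* is transcribed.

ON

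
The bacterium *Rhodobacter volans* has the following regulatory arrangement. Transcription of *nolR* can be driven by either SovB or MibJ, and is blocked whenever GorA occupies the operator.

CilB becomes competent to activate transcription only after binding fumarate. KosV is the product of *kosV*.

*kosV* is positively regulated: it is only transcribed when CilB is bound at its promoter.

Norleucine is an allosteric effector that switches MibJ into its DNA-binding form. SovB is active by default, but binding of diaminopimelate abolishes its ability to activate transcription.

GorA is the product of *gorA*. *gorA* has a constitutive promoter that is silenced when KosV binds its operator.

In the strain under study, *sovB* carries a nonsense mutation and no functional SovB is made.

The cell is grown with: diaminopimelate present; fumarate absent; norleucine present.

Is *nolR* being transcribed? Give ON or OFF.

OFF

SovB is non-functional in this strain, so it has no effect.
Norleucine is present, so MibJ is active.
Fumarate is absent, so CilB is inactive.
Required activator CilB is absent, so *kosV* is not transcribed.
So KosV is not produced.
With no repressor bound, *gorA* is transcribed.
So GorA is produced and active.
With repressor GorA bound, *nolR* is not transcribed.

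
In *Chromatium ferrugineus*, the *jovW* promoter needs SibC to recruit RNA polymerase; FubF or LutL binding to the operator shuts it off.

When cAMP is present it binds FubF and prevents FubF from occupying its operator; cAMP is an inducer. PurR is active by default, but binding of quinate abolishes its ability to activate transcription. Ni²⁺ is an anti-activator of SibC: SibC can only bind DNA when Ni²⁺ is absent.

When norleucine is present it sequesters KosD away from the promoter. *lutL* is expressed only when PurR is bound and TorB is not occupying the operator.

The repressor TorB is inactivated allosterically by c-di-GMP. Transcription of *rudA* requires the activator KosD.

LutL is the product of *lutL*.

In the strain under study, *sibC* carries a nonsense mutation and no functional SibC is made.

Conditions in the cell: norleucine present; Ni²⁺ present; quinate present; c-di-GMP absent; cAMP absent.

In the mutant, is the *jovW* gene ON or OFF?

OFF

SibC is non-functional in this strain, so it has no effect.
cAMP is absent, so FubF is active.
Quinate is present, so PurR is inactive.
c-di-GMP is absent, so TorB is active.
With repressor TorB bound, *lutL* is not transcribed.
So LutL is not produced.
With repressor FubF bound, *jovW* is not transcribed.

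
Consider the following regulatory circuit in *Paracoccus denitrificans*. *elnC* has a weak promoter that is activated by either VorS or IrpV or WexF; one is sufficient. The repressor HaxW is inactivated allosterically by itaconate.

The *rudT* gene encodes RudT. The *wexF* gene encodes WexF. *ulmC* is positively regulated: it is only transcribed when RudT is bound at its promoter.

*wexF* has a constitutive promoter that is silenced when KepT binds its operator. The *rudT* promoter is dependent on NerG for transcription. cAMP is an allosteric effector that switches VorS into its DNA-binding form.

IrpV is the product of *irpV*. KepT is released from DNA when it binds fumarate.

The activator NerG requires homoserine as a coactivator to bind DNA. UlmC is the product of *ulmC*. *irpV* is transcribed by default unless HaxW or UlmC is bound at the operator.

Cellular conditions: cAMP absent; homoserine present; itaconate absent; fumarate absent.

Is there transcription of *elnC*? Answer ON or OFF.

OFF

cAMP is absent, so VorS is inactive.
Itaconate is absent, so HaxW is active.
Homoserine is present, so NerG is active.
No repressor is bound and NerG is active, so *rudT* is transcribed.
So RudT is produced and active.
No repressor is bound and RudT is active, so *ulmC* is transcribed.
So UlmC is produced and active.
With repressor HaxW bound, *irpV* is not transcribed.
So IrpV is not produced.
Fumarate is absent, so KepT is active.
With repressor KepT bound, *wexF* is not transcribed.
So WexF is not produced.
No activator is available at the *elnC* promoter, so *elnC* is not transcribed.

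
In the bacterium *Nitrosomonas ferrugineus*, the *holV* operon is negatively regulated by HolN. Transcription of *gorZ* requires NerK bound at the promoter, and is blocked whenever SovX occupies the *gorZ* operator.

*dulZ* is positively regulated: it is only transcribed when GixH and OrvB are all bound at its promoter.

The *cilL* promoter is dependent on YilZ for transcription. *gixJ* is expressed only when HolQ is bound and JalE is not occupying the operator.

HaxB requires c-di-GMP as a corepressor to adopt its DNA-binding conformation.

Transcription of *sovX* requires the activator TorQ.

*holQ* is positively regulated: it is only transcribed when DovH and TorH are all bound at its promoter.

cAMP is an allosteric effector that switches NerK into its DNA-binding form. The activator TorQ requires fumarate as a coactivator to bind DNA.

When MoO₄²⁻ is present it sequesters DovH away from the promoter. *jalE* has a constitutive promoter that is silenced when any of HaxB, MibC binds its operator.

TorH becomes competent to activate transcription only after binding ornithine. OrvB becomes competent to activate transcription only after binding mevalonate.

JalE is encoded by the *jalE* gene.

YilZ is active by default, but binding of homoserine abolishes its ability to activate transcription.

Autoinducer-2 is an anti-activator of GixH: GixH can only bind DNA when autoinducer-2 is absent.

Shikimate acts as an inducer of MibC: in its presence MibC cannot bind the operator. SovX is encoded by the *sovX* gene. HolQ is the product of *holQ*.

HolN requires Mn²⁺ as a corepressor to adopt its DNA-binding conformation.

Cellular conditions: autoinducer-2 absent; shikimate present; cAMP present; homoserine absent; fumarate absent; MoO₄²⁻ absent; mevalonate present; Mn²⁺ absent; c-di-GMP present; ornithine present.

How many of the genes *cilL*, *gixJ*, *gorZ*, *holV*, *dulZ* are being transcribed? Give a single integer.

5

Homoserine is absent, so YilZ is active.
No repressor is bound and YilZ is active, so *cilL* is transcribed.
→ *cilL* is ON.
MoO₄²⁻ is absent, so DovH is active.
Ornithine is present, so TorH is active.
No repressor is bound and DovH and TorH are active, so *holQ* is transcribed.
So HolQ is produced and active.
c-di-GMP is present, so HaxB is active.
Shikimate is present, so MibC is inactive.
With repressor HaxB bound, *jalE* is not transcribed.
So JalE is not produced.
No repressor is bound and HolQ is active, so *gixJ* is transcribed.
→ *gixJ* is ON.
cAMP is present, so NerK is active.
Fumarate is absent, so TorQ is inactive.
Required activator TorQ is absent, so *sovX* is not transcribed.
So SovX is not produced.
No repressor is bound and NerK is active, so *gorZ* is transcribed.
→ *gorZ* is ON.
Mn²⁺ is absent, so HolN is inactive.
With no repressor bound, *holV* is transcribed.
→ *holV* is ON.
Autoinducer-2 is absent, so GixH is active.
Mevalonate is present, so OrvB is active.
No repressor is bound and GixH and OrvB are active, so *dulZ* is transcribed.
→ *dulZ* is ON.
5 of the 5 genes are transcribed.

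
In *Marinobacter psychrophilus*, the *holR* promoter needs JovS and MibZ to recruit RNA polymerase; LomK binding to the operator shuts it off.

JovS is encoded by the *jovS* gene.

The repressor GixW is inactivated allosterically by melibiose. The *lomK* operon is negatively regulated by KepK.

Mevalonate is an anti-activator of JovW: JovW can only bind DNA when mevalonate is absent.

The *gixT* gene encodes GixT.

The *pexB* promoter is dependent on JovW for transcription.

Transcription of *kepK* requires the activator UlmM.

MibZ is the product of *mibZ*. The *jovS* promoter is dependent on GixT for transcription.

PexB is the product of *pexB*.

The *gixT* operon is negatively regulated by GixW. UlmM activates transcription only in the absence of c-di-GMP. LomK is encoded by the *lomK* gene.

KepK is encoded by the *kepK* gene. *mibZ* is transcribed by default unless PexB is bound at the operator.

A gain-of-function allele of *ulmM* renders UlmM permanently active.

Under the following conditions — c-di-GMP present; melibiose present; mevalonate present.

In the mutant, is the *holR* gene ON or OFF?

ON

Melibiose is present, so GixW is inactive.
With no repressor bound, *gixT* is transcribed.
So GixT is produced and active.
No repressor is bound and GixT is active, so *jovS* is transcribed.
So JovS is produced and active.
UlmM is constitutively active in this strain.
No repressor is bound and UlmM is active, so *kepK* is transcribed.
So KepK is produced and active.
With repressor KepK bound, *lomK* is not transcribed.
So LomK is not produced.
Mevalonate is present, so JovW is inactive.
Required activator JovW is absent, so *pexB* is not transcribed.
So PexB is not produced.
With no repressor bound, *mibZ* is transcribed.
So MibZ is produced and active.
No repressor is bound and JovS and MibZ are active, so *holR* is transcribed.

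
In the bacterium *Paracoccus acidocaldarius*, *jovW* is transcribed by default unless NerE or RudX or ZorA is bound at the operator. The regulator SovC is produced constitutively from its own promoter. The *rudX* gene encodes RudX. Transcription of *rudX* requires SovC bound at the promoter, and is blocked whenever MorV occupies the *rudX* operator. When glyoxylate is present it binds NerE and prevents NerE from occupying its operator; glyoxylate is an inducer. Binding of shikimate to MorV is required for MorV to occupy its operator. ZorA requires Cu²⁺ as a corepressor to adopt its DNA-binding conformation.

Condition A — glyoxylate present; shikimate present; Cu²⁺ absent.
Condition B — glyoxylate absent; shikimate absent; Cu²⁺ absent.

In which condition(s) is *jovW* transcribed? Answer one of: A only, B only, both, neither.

Condition A:
Glyoxylate is present, so NerE is inactive.
SovC is produced constitutively and is active.
Shikimate is present, so MorV is active.
With repressor MorV bound, *rudX* is not transcribed.
So RudX is not produced.
Cu²⁺ is absent, so ZorA is inactive.
With no repressor bound, *jovW* is transcribed.
→ *jovW* is ON in A.
Condition B:
Glyoxylate is absent, so NerE is active.
SovC is produced constitutively and is active.
Shikimate is absent, so MorV is inactive.
No repressor is bound and SovC is active, so *rudX* is transcribed.
So RudX is produced and active.
Cu²⁺ is absent, so ZorA is inactive.
With repressor NerE bound, *jovW* is not transcribed.
→ *jovW* is OFF in B.

A only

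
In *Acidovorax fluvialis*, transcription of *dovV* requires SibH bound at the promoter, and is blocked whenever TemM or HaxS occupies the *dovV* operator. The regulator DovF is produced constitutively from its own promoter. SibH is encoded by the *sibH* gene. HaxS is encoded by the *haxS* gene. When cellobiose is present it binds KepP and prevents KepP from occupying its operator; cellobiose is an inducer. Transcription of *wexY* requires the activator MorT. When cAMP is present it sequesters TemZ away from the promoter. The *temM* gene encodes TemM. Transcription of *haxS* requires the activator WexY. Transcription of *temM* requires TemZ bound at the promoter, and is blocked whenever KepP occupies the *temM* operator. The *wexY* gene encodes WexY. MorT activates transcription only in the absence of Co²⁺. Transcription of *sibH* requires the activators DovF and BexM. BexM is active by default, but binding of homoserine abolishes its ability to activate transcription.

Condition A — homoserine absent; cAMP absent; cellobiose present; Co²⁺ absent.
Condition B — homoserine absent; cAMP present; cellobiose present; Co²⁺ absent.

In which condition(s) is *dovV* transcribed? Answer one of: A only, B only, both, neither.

neither

Condition A:
DovF is produced constitutively and is active.
Homoserine is absent, so BexM is active.
No repressor is bound and DovF and BexM are active, so *sibH* is transcribed.
So SibH is produced and active.
cAMP is absent, so TemZ is active.
Cellobiose is present, so KepP is inactive.
No repressor is bound and TemZ is active, so *temM* is transcribed.
So TemM is produced and active.
Co²⁺ is absent, so MorT is active.
No repressor is bound and MorT is active, so *wexY* is transcribed.
So WexY is produced and active.
No repressor is bound and WexY is active, so *haxS* is transcribed.
So HaxS is produced and active.
With repressor TemM bound, *dovV* is not transcribed.
→ *dovV* is OFF in A.
Condition B:
DovF is produced constitutively and is active.
Homoserine is absent, so BexM is active.
No repressor is bound and DovF and BexM are active, so *sibH* is transcribed.
So SibH is produced and active.
cAMP is present, so TemZ is inactive.
Cellobiose is present, so KepP is inactive.
Required activator TemZ is absent, so *temM* is not transcribed.
So TemM is not produced.
Co²⁺ is absent, so MorT is active.
No repressor is bound and MorT is active, so *wexY* is transcribed.
So WexY is produced and active.
No repressor is bound and WexY is active, so *haxS* is transcribed.
So HaxS is produced and active.
With repressor HaxS bound, *dovV* is not transcribed.
→ *dovV* is OFF in B.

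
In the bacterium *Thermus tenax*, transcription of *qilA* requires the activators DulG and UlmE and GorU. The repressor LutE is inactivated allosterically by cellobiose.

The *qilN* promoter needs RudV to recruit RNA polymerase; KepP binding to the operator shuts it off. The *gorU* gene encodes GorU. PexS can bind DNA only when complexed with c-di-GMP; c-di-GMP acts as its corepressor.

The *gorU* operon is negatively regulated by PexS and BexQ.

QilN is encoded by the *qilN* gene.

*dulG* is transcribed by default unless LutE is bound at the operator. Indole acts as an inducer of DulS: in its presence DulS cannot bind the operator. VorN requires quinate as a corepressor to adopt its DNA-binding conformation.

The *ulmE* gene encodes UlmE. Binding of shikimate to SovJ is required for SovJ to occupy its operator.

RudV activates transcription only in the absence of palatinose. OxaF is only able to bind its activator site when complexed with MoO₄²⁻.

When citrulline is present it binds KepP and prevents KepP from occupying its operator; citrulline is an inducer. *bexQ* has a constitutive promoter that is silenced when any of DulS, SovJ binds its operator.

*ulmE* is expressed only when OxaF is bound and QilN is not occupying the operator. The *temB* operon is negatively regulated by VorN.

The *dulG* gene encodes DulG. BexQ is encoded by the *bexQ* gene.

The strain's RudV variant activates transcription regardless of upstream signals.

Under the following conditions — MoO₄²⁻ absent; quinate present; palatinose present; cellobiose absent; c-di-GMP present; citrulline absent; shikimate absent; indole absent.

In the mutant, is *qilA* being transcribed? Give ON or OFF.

Cellobiose is absent, so LutE is active.
With repressor LutE bound, *dulG* is not transcribed.
So DulG is not produced.
MoO₄²⁻ is absent, so OxaF is inactive.
RudV is constitutively active in this strain.
Citrulline is absent, so KepP is active.
With repressor KepP bound, *qilN* is not transcribed.
So QilN is not produced.
Required activator OxaF is absent, so *ulmE* is not transcribed.
So UlmE is not produced.
c-di-GMP is present, so PexS is active.
Indole is absent, so DulS is active.
Shikimate is absent, so SovJ is inactive.
With repressor DulS bound, *bexQ* is not transcribed.
So BexQ is not produced.
With repressor PexS bound, *gorU* is not transcribed.
So GorU is not produced.
Required activator DulG is absent, so *qilA* is not transcribed.

OFF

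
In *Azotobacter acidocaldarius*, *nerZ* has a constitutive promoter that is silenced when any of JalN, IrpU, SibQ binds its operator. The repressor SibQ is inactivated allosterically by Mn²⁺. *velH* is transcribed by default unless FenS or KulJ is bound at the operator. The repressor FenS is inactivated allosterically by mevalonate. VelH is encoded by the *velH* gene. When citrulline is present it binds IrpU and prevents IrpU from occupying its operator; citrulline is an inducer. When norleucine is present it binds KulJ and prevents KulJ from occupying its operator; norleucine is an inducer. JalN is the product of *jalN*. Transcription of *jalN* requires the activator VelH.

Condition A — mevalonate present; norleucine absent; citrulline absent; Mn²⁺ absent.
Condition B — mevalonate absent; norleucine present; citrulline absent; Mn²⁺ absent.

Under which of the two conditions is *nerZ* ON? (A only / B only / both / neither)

neither

Condition A:
Mevalonate is present, so FenS is inactive.
Norleucine is absent, so KulJ is active.
With repressor KulJ bound, *velH* is not transcribed.
So VelH is not produced.
Required activator VelH is absent, so *jalN* is not transcribed.
So JalN is not produced.
Citrulline is absent, so IrpU is active.
Mn²⁺ is absent, so SibQ is active.
With repressor IrpU bound, *nerZ* is not transcribed.
→ *nerZ* is OFF in A.
Condition B:
Mevalonate is absent, so FenS is active.
Norleucine is present, so KulJ is inactive.
With repressor FenS bound, *velH* is not transcribed.
So VelH is not produced.
Required activator VelH is absent, so *jalN* is not transcribed.
So JalN is not produced.
Citrulline is absent, so IrpU is active.
Mn²⁺ is absent, so SibQ is active.
With repressor IrpU bound, *nerZ* is not transcribed.
→ *nerZ* is OFF in B.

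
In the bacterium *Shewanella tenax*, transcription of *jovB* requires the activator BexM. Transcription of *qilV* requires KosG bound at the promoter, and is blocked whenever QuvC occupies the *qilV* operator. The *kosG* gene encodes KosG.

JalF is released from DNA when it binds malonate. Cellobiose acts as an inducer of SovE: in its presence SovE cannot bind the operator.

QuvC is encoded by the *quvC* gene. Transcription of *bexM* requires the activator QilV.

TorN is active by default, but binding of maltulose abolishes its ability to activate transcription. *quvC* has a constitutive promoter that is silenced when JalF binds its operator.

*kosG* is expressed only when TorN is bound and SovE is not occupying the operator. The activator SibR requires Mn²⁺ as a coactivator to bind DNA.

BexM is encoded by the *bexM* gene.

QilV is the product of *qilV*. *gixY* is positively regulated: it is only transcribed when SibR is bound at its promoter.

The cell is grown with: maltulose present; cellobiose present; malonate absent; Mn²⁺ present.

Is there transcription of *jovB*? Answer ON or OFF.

OFF

Cellobiose is present, so SovE is inactive.
Maltulose is present, so TorN is inactive.
Required activator TorN is absent, so *kosG* is not transcribed.
So KosG is not produced.
Malonate is absent, so JalF is active.
With repressor JalF bound, *quvC* is not transcribed.
So QuvC is not produced.
Required activator KosG is absent, so *qilV* is not transcribed.
So QilV is not produced.
Required activator QilV is absent, so *bexM* is not transcribed.
So BexM is not produced.
Required activator BexM is absent, so *jovB* is not transcribed.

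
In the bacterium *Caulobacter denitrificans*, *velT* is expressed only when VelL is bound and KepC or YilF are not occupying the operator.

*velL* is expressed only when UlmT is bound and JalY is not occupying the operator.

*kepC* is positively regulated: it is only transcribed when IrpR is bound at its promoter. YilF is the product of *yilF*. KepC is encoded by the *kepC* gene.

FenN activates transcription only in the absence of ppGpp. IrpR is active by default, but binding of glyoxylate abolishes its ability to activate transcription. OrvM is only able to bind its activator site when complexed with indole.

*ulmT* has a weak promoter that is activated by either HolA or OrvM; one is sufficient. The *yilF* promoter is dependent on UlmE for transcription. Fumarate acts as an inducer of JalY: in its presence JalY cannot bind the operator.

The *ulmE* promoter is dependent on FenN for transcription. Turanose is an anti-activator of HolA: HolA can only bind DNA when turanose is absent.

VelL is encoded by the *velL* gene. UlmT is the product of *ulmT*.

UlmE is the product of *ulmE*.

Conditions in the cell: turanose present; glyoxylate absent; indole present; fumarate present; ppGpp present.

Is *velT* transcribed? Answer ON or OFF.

OFF

Fumarate is present, so JalY is inactive.
Turanose is present, so HolA is inactive.
Indole is present, so OrvM is active.
Activator OrvM is present, so *ulmT* is transcribed.
So UlmT is produced and active.
No repressor is bound and UlmT is active, so *velL* is transcribed.
So VelL is produced and active.
Glyoxylate is absent, so IrpR is active.
No repressor is bound and IrpR is active, so *kepC* is transcribed.
So KepC is produced and active.
ppGpp is present, so FenN is inactive.
Required activator FenN is absent, so *ulmE* is not transcribed.
So UlmE is not produced.
Required activator UlmE is absent, so *yilF* is not transcribed.
So YilF is not produced.
With repressor KepC bound, *velT* is not transcribed.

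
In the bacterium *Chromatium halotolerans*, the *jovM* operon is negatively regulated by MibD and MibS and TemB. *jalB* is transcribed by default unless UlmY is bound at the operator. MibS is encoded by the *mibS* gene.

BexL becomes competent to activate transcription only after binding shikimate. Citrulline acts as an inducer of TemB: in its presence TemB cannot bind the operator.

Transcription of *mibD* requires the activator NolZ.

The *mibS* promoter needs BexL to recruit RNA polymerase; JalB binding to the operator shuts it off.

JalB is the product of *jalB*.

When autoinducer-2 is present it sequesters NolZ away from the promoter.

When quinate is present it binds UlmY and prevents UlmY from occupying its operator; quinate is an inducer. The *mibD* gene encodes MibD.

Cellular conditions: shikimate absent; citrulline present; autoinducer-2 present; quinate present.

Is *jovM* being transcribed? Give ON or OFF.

Autoinducer-2 is present, so NolZ is inactive.
Required activator NolZ is absent, so *mibD* is not transcribed.
So MibD is not produced.
Shikimate is absent, so BexL is inactive.
Quinate is present, so UlmY is inactive.
With no repressor bound, *jalB* is transcribed.
So JalB is produced and active.
With repressor JalB bound, *mibS* is not transcribed.
So MibS is not produced.
Citrulline is present, so TemB is inactive.
With no repressor bound, *jovM* is transcribed.

ON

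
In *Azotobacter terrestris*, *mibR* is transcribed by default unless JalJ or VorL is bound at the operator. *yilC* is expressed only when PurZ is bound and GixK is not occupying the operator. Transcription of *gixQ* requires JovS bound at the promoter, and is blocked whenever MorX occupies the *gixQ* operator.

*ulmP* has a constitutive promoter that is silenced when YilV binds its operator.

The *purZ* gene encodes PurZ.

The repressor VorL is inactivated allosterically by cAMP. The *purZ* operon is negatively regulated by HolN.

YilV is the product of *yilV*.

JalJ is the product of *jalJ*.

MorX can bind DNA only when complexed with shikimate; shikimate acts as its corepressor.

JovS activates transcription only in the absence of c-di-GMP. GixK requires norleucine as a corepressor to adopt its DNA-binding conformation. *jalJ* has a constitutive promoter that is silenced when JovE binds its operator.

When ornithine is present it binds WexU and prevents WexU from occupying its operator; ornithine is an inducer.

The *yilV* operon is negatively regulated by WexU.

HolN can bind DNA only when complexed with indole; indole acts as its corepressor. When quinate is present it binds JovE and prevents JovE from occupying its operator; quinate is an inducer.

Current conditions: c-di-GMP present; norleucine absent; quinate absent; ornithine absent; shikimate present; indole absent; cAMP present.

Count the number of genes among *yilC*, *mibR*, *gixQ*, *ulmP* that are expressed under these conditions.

3

Norleucine is absent, so GixK is inactive.
Indole is absent, so HolN is inactive.
With no repressor bound, *purZ* is transcribed.
So PurZ is produced and active.
No repressor is bound and PurZ is active, so *yilC* is transcribed.
→ *yilC* is ON.
Quinate is absent, so JovE is active.
With repressor JovE bound, *jalJ* is not transcribed.
So JalJ is not produced.
cAMP is present, so VorL is inactive.
With no repressor bound, *mibR* is transcribed.
→ *mibR* is ON.
c-di-GMP is present, so JovS is inactive.
Shikimate is present, so MorX is active.
With repressor MorX bound, *gixQ* is not transcribed.
→ *gixQ* is OFF.
Ornithine is absent, so WexU is active.
With repressor WexU bound, *yilV* is not transcribed.
So YilV is not produced.
With no repressor bound, *ulmP* is transcribed.
→ *ulmP* is ON.
3 of the 4 genes are transcribed.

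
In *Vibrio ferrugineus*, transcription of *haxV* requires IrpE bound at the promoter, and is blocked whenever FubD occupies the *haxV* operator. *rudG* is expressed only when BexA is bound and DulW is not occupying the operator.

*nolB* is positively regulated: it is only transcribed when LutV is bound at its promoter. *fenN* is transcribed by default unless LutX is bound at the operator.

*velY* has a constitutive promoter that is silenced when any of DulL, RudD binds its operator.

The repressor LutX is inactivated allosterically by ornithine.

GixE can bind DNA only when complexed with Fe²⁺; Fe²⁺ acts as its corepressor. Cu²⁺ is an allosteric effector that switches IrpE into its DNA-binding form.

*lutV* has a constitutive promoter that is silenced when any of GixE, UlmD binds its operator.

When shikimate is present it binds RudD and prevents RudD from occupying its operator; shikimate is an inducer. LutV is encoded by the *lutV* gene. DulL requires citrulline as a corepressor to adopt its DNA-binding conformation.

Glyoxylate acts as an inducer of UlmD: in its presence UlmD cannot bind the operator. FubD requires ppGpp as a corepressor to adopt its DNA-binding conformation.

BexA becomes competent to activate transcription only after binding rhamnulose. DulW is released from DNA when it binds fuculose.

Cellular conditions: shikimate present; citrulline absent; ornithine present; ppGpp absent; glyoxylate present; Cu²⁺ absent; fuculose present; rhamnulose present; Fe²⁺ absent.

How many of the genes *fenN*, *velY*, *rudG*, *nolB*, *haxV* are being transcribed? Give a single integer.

4

Ornithine is present, so LutX is inactive.
With no repressor bound, *fenN* is transcribed.
→ *fenN* is ON.
Citrulline is absent, so DulL is inactive.
Shikimate is present, so RudD is inactive.
With no repressor bound, *velY* is transcribed.
→ *velY* is ON.
Rhamnulose is present, so BexA is active.
Fuculose is present, so DulW is inactive.
No repressor is bound and BexA is active, so *rudG* is transcribed.
→ *rudG* is ON.
Fe²⁺ is absent, so GixE is inactive.
Glyoxylate is present, so UlmD is inactive.
With no repressor bound, *lutV* is transcribed.
So LutV is produced and active.
No repressor is bound and LutV is active, so *nolB* is transcribed.
→ *nolB* is ON.
ppGpp is absent, so FubD is inactive.
Cu²⁺ is absent, so IrpE is inactive.
Required activator IrpE is absent, so *haxV* is not transcribed.
→ *haxV* is OFF.
4 of the 5 genes are transcribed.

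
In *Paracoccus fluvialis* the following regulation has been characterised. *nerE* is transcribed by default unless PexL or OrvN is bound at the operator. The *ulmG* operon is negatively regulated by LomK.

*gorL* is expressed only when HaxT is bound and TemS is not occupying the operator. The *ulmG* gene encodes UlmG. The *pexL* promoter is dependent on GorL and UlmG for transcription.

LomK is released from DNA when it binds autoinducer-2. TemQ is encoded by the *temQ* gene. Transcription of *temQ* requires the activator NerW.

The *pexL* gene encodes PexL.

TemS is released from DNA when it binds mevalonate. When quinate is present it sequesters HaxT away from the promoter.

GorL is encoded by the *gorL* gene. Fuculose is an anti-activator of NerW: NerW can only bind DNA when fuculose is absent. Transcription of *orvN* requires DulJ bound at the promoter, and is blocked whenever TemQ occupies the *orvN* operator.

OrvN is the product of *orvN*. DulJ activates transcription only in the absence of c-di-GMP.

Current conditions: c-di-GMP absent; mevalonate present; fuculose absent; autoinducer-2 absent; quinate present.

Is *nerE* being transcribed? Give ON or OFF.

ON

Mevalonate is present, so TemS is inactive.
Quinate is present, so HaxT is inactive.
Required activator HaxT is absent, so *gorL* is not transcribed.
So GorL is not produced.
Autoinducer-2 is absent, so LomK is active.
With repressor LomK bound, *ulmG* is not transcribed.
So UlmG is not produced.
Required activator GorL is absent, so *pexL* is not transcribed.
So PexL is not produced.
Fuculose is absent, so NerW is active.
No repressor is bound and NerW is active, so *temQ* is transcribed.
So TemQ is produced and active.
c-di-GMP is absent, so DulJ is active.
With repressor TemQ bound, *orvN* is not transcribed.
So OrvN is not produced.
With no repressor bound, *nerE* is transcribed.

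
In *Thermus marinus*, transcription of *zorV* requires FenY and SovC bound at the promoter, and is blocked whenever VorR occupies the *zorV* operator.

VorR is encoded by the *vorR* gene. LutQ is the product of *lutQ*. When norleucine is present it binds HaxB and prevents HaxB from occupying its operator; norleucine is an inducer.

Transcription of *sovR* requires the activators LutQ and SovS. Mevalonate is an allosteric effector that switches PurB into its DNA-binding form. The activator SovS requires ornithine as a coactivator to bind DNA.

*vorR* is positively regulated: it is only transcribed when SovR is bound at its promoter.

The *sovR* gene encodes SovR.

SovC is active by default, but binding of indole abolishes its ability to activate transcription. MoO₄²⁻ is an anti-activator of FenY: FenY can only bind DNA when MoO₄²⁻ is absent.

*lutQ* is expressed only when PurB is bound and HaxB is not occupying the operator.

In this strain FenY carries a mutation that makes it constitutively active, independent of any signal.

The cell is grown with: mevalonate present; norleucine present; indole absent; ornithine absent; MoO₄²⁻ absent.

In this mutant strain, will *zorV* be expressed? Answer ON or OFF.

FenY is constitutively active in this strain.
Norleucine is present, so HaxB is inactive.
Mevalonate is present, so PurB is active.
No repressor is bound and PurB is active, so *lutQ* is transcribed.
So LutQ is produced and active.
Ornithine is absent, so SovS is inactive.
Required activator SovS is absent, so *sovR* is not transcribed.
So SovR is not produced.
Required activator SovR is absent, so *vorR* is not transcribed.
So VorR is not produced.
Indole is absent, so SovC is active.
No repressor is bound and FenY and SovC are active, so *zorV* is transcribed.

ON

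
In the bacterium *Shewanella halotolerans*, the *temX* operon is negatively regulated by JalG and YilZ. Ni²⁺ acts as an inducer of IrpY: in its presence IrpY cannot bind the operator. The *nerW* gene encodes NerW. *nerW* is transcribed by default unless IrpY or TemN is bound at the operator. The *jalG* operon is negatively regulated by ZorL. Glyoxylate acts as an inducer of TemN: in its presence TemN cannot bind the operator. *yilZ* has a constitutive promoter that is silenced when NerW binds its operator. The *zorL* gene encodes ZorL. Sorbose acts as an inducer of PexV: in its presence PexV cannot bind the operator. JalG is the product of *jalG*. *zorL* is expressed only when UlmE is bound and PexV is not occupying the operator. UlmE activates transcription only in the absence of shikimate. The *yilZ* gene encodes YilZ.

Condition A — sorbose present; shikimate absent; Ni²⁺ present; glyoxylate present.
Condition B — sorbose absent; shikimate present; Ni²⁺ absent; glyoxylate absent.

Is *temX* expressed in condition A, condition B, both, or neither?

A only

Condition A:
Sorbose is present, so PexV is inactive.
Shikimate is absent, so UlmE is active.
No repressor is bound and UlmE is active, so *zorL* is transcribed.
So ZorL is produced and active.
With repressor ZorL bound, *jalG* is not transcribed.
So JalG is not produced.
Ni²⁺ is present, so IrpY is inactive.
Glyoxylate is present, so TemN is inactive.
With no repressor bound, *nerW* is transcribed.
So NerW is produced and active.
With repressor NerW bound, *yilZ* is not transcribed.
So YilZ is not produced.
With no repressor bound, *temX* is transcribed.
→ *temX* is ON in A.
Condition B:
Sorbose is absent, so PexV is active.
Shikimate is present, so UlmE is inactive.
With repressor PexV bound, *zorL* is not transcribed.
So ZorL is not produced.
With no repressor bound, *jalG* is transcribed.
So JalG is produced and active.
Ni²⁺ is absent, so IrpY is active.
Glyoxylate is absent, so TemN is active.
With repressor IrpY bound, *nerW* is not transcribed.
So NerW is not produced.
With no repressor bound, *yilZ* is transcribed.
So YilZ is produced and active.
With repressor JalG bound, *temX* is not transcribed.
→ *temX* is OFF in B.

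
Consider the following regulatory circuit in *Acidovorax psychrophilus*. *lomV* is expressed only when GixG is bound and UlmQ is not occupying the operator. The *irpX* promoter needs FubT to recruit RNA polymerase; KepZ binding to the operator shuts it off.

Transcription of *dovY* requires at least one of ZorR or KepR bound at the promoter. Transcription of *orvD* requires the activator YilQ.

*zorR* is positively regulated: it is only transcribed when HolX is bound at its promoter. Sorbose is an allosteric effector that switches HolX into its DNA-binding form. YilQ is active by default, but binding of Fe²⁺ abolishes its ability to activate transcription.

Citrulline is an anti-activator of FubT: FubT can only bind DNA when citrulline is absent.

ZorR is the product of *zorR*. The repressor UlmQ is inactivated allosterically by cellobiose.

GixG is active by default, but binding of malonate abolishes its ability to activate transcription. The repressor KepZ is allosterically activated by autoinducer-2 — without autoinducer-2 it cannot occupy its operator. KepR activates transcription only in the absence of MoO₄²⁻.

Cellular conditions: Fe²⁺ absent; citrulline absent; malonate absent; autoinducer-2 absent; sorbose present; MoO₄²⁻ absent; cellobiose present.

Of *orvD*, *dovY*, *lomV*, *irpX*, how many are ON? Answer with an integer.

4

Fe²⁺ is absent, so YilQ is active.
No repressor is bound and YilQ is active, so *orvD* is transcribed.
→ *orvD* is ON.
Sorbose is present, so HolX is active.
No repressor is bound and HolX is active, so *zorR* is transcribed.
So ZorR is produced and active.
MoO₄²⁻ is absent, so KepR is active.
Activator ZorR is present, so *dovY* is transcribed.
→ *dovY* is ON.
Cellobiose is present, so UlmQ is inactive.
Malonate is absent, so GixG is active.
No repressor is bound and GixG is active, so *lomV* is transcribed.
→ *lomV* is ON.
Autoinducer-2 is absent, so KepZ is inactive.
Citrulline is absent, so FubT is active.
No repressor is bound and FubT is active, so *irpX* is transcribed.
→ *irpX* is ON.
4 of the 4 genes are transcribed.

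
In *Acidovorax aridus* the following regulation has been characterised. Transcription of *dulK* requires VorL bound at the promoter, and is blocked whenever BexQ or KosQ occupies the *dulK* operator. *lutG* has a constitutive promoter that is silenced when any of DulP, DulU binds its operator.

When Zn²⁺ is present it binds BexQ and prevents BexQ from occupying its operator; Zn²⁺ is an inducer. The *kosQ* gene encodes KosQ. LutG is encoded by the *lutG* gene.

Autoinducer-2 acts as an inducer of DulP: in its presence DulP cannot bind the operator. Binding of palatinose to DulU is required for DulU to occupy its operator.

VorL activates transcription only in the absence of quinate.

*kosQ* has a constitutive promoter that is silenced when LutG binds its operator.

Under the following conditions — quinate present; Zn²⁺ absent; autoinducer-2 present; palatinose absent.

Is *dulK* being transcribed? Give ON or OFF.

OFF

Zn²⁺ is absent, so BexQ is active.
Autoinducer-2 is present, so DulP is inactive.
Palatinose is absent, so DulU is inactive.
With no repressor bound, *lutG* is transcribed.
So LutG is produced and active.
With repressor LutG bound, *kosQ* is not transcribed.
So KosQ is not produced.
Quinate is present, so VorL is inactive.
With repressor BexQ bound, *dulK* is not transcribed.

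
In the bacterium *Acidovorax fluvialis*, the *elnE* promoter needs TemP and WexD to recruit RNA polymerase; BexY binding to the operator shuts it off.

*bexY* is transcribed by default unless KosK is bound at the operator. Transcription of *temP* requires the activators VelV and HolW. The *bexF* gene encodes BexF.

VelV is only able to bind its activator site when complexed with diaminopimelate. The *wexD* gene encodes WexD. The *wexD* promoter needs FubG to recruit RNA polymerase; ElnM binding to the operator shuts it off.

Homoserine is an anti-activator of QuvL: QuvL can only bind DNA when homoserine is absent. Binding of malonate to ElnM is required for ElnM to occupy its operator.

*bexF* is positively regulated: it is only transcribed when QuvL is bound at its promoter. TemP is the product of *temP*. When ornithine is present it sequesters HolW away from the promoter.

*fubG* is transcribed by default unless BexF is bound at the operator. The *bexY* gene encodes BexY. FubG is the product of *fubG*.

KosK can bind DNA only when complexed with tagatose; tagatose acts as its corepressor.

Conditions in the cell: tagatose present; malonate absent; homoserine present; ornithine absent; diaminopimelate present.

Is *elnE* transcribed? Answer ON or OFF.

ON

Tagatose is present, so KosK is active.
With repressor KosK bound, *bexY* is not transcribed.
So BexY is not produced.
Diaminopimelate is present, so VelV is active.
Ornithine is absent, so HolW is active.
No repressor is bound and VelV and HolW are active, so *temP* is transcribed.
So TemP is produced and active.
Homoserine is present, so QuvL is inactive.
Required activator QuvL is absent, so *bexF* is not transcribed.
So BexF is not produced.
With no repressor bound, *fubG* is transcribed.
So FubG is produced and active.
Malonate is absent, so ElnM is inactive.
No repressor is bound and FubG is active, so *wexD* is transcribed.
So WexD is produced and active.
No repressor is bound and TemP and WexD are active, so *elnE* is transcribed.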